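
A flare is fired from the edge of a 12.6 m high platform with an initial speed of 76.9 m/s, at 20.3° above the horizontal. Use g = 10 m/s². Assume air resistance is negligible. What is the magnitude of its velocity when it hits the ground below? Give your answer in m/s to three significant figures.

78.5 m/s

Components: vₓ = 76.90 cos 20.3° = 72.12 m/s, v_y0 = 76.90 sin 20.3° = 26.68 m/s.
The projectile lands when y = 12.6 + (26.68) t − ½·10.0·t² = 0. Positive root: t = (26.68 + √(26.68² + 2·10.0·12.6)) / 10.0 = (26.68 + 31.04) / 10.0 = 5.772 s.
Vertical velocity at impact: v_y = v_y0 − g t = 26.68 − 10.0 × 5.772 = −31.04 m/s.
Speed: |v| = √(vₓ² + v_y²) = √(72.12² + 31.04²) = 78.52 m/s.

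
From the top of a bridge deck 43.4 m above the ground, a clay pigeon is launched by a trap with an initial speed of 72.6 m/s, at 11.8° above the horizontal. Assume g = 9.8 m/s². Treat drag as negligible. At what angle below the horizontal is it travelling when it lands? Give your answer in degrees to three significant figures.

vₓ = 72.60 cos 11.8° = 71.07 m/s; v_y0 = 72.60 sin 11.8° = 14.85 m/s.
Vertical motion (up positive, ground at y = 0): 4.900 t² − (14.85) t − 43.4 = 0, so t = (14.85 + √(14.85² + 2·9.80·43.4)) / 9.80 = (14.85 + 32.73) / 9.80 = 4.854 s.
At impact: v_y = v_y0 − g t = −32.73 m/s; vₓ = 71.07 m/s.
Angle below horizontal: arctan(|v_y|/vₓ) = arctan(32.73/71.07) = 24.73°.

24.7°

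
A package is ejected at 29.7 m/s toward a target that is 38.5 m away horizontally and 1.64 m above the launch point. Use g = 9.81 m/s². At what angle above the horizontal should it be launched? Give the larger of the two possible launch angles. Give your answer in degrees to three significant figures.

77.2°

Trajectory: y = x tanθ − g x² (1 + tan²θ)/(2v₀²). With x = 38.5, y = 1.64, v₀ = 29.7, g = 9.81:
8.242 tan²θ − 38.5 tanθ + (9.882) = 0.
tanθ = [38.5 ± √(38.5² − 4 × 8.242 × (9.882))] / (2 × 8.242) = (38.5 ± 34.01) / 16.48, giving tanθ = 0.2726 or 4.398.
θ = 15.25° or 77.19°; the larger is 77.19°.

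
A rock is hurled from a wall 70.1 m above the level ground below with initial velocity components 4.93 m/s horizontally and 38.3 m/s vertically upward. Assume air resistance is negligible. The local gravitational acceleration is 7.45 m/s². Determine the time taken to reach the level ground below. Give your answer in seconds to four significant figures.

11.87 s

With up positive and y = 0 at the ground: y(t) = 70.1 + (38.30) t − 3.725 t². Setting y = 0 and taking the positive root: t = [38.30 + √(38.30² + 2·7.45·70.1)] / 7.45 = (38.30 + 50.11) / 7.45 = 11.87 s.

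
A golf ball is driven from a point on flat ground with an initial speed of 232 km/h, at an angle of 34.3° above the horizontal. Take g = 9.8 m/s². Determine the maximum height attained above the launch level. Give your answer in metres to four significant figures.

Convert: 232 km/h = 232/3.6 = 64.44 m/s.
Resolve: vₓ = 64.44 cos 34.3° = 53.24 m/s and v_y0 = 64.44 sin 34.3° = 36.32 m/s.
Peak height H = v_y0² / (2g) = 1318.9 / 19.60 = 67.29 m.

67.29 m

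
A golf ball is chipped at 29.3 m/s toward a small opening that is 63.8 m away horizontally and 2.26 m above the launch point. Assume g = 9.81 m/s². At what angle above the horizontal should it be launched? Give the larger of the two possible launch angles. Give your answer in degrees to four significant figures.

66.11°

Trajectory: y = x tanθ − g x² (1 + tan²θ)/(2v₀²). With x = 63.8, y = 2.26, v₀ = 29.3, g = 9.81:
23.26 tan²θ − 63.8 tanθ + (25.52) = 0.
tanθ = [63.8 ± √(63.8² − 4 × 23.26 × (25.52))] / (2 × 23.26) = (63.8 ± 41.19) / 46.51, giving tanθ = 0.4861 or 2.257.
θ = 25.92° or 66.11°; the larger is 66.11°.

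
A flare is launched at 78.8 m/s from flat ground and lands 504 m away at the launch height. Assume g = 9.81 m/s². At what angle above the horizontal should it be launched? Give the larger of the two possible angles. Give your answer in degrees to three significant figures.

63.6°

R = v₀² sin 2θ / g gives sin 2θ = gR/v₀² = 9.81·504/78.8² = 0.7962.
2θ = 52.77° or 180° − 52.77° = 127.2°, so θ = 26.39° or 63.61°.
The larger angle is 63.61°.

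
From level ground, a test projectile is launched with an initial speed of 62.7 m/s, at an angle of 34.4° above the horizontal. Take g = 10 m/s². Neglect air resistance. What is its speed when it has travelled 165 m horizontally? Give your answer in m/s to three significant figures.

vₓ = 62.70 cos 34.4° = 51.73 m/s; v_y0 = 62.70 sin 34.4° = 35.42 m/s.
At x = 165 m, t = x/vₓ = 165/51.73 = 3.189 s.
Vertical velocity there: v_y = v_y0 − g t = 35.42 − 10.0 × 3.189 = 3.530 m/s.
Speed: √(vₓ² + v_y²) = √(51.73² + 3.530²) = 51.85 m/s.

51.9 m/s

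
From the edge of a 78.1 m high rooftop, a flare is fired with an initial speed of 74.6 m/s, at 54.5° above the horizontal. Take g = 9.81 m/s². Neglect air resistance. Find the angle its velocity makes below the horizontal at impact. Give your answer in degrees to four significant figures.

59.06°

Components: vₓ = 74.60 cos 54.5° = 43.32 m/s, v_y0 = 74.60 sin 54.5° = 60.73 m/s.
Vertical motion (up positive, ground at y = 0): 4.905 t² − (60.73) t − 78.1 = 0, so t = (60.73 + √(60.73² + 2·9.81·78.1)) / 9.81 = (60.73 + 72.26) / 9.81 = 13.56 s.
At impact: v_y = v_y0 − g t = −72.26 m/s; vₓ = 43.32 m/s.
Angle below horizontal: arctan(|v_y|/vₓ) = arctan(72.26/43.32) = 59.06°.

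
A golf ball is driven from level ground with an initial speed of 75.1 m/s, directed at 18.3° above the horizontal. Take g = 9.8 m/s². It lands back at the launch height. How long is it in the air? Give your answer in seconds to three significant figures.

4.81 s

Resolve: vₓ = 75.10 cos 18.3° = 71.30 m/s and v_y0 = 75.10 sin 18.3° = 23.58 m/s.
Time of flight on level ground: T = 2 v_y0 / g = 2 × 23.58 / 9.80 = 4.812 s.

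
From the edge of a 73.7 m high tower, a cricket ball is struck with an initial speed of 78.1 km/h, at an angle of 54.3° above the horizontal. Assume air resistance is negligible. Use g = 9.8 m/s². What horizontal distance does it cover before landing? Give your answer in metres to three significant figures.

Convert: 78.1 km/h = 78.1/3.6 = 21.69 m/s.
Horizontal component vₓ = 21.69 cos 54.3° = 12.66 m/s; vertical v_y0 = 21.69 sin 54.3° = 17.62 m/s.
Vertical motion (up positive, ground at y = 0): 4.900 t² − (17.62) t − 73.7 = 0, so t = (17.62 + √(17.62² + 2·9.80·73.7)) / 9.80 = (17.62 + 41.89) / 9.80 = 6.072 s.
Horizontal distance: R = vₓ t = 12.66 × 6.072 = 76.87 m.

76.9 m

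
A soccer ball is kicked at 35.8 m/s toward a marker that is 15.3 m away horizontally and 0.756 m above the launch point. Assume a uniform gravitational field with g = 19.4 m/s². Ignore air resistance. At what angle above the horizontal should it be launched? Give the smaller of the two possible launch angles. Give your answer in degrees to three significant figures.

9.56°

Trajectory: y = x tanθ − g x² (1 + tan²θ)/(2v₀²). With x = 15.3, y = 0.756, v₀ = 35.8, g = 19.4:
1.772 tan²θ − 15.3 tanθ + (2.528) = 0.
tanθ = [15.3 ± √(15.3² − 4 × 1.772 × (2.528))] / (2 × 1.772) = (15.3 ± 14.70) / 3.543, giving tanθ = 0.1685 or 8.467.
θ = 9.564° or 83.26°; the smaller is 9.564°.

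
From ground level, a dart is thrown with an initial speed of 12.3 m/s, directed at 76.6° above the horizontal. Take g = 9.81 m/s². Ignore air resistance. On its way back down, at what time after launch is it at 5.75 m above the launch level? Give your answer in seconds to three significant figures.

Horizontal component vₓ = 12.30 cos 76.6° = 2.850 m/s; vertical v_y0 = 12.30 sin 76.6° = 11.97 m/s.
Require v_y0 t − ½ g t² = 5.75, i.e. 4.905 t² − 11.97 t + 5.75 = 0.
Quadratic formula: t = (11.97 ± √30.350) / 9.81 = (11.97 ± 5.509) / 9.81 → t = 0.6581 s or 1.781 s.
The descending-branch root is 1.781 s.

1.78 s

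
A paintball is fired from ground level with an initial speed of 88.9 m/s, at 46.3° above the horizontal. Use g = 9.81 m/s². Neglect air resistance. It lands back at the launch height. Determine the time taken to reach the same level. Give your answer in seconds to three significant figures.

Components: vₓ = 88.90 cos 46.3° = 61.42 m/s, v_y0 = 88.90 sin 46.3° = 64.27 m/s.
Time of flight on level ground: T = 2 v_y0 / g = 2 × 64.27 / 9.81 = 13.10 s.

13.1 s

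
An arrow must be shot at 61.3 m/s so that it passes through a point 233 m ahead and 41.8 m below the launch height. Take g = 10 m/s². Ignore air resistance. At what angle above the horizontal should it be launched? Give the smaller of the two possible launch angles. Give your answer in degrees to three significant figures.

7.77°

Trajectory: y = x tanθ − g x² (1 + tan²θ)/(2v₀²). With x = 233, y = −41.8, v₀ = 61.3, g = 10.0:
72.24 tan²θ − 233 tanθ + (30.44) = 0.
tanθ = [233 ± √(233² − 4 × 72.24 × (30.44))] / (2 × 72.24) = (233 ± 213.3) / 144.5, giving tanθ = 0.1364 or 3.089.
θ = 7.767° or 72.06°; the smaller is 7.767°.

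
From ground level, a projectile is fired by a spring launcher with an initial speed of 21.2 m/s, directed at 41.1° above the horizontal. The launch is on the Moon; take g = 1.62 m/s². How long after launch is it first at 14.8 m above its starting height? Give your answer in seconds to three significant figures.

Horizontal component vₓ = 21.20 cos 41.1° = 15.98 m/s; vertical v_y0 = 21.20 sin 41.1° = 13.94 m/s.
Require v_y0 t − ½ g t² = 14.8, i.e. 0.8100 t² − 13.94 t + 14.8 = 0.
Quadratic formula: t = (13.94 ± √146.27) / 1.62 = (13.94 ± 12.09) / 1.62 → t = 1.137 s or 16.07 s.
The first (ascending) time is 1.137 s.

1.14 s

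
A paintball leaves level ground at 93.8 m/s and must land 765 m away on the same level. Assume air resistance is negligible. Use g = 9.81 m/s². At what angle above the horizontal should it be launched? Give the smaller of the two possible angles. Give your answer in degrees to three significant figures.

29.3°

R = v₀² sin 2θ / g gives sin 2θ = gR/v₀² = 9.81·765/93.8² = 0.8530.
2θ = 58.53° or 180° − 58.53° = 121.5°, so θ = 29.27° or 60.73°.
The smaller angle is 29.27°.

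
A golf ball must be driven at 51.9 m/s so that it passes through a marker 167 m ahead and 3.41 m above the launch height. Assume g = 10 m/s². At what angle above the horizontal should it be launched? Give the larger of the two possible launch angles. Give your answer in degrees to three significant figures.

Trajectory: y = x tanθ − g x² (1 + tan²θ)/(2v₀²). With x = 167, y = 3.41, v₀ = 51.9, g = 10.0:
51.77 tan²θ − 167 tanθ + (55.18) = 0.
tanθ = [167 ± √(167² − 4 × 51.77 × (55.18))] / (2 × 51.77) = (167 ± 128.3) / 103.5, giving tanθ = 0.3737 or 2.852.
θ = 20.49° or 70.68°; the larger is 70.68°.

70.7°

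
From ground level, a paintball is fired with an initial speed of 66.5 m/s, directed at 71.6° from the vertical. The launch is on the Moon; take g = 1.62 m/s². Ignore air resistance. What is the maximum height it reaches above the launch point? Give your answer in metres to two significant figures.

Resolve: vₓ = 66.50 sin 71.6° = 63.10 m/s and v_y0 = 66.50 cos 71.6° = 20.99 m/s.
Peak height H = v_y0² / (2g) = 440.61 / 3.240 = 136.0 m.

140 m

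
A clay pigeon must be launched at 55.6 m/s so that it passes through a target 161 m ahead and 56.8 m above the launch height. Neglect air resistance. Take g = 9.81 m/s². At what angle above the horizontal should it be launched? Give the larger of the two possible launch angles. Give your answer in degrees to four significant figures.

Trajectory: y = x tanθ − g x² (1 + tan²θ)/(2v₀²). With x = 161, y = 56.8, v₀ = 55.6, g = 9.81:
41.13 tan²θ − 161 tanθ + (97.93) = 0.
tanθ = [161 ± √(161² − 4 × 41.13 × (97.93))] / (2 × 41.13) = (161 ± 99.05) / 82.26, giving tanθ = 0.7532 or 3.161.
θ = 36.99° or 72.45°; the larger is 72.45°.

72.45°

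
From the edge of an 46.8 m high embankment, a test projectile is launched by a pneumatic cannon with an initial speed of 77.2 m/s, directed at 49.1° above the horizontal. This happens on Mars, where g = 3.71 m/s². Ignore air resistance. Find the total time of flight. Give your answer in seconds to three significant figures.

32.2 s

Resolve: vₓ = 77.20 cos 49.1° = 50.55 m/s and v_y0 = 77.20 sin 49.1° = 58.35 m/s.
Vertical motion (up positive, ground at y = 0): 1.855 t² − (58.35) t − 46.8 = 0, so t = (58.35 + √(58.35² + 2·3.71·46.8)) / 3.71 = (58.35 + 61.26) / 3.71 = 32.24 s.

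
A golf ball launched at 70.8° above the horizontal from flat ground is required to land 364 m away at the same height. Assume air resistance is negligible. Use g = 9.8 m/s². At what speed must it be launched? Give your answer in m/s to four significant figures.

Level-ground range: R = v₀² sin(2θ)/g, so v₀ = √(gR / sin 2θ).
v₀ = √(9.80 × 364 / sin 141.6°) = √(3567 / 0.6211) = √5742.9 = 75.78 m/s.

75.78 m/s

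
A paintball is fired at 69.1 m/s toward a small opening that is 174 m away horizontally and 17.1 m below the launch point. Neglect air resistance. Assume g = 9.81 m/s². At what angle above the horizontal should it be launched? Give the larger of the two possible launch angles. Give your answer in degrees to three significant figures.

79.7°

Trajectory: y = x tanθ − g x² (1 + tan²θ)/(2v₀²). With x = 174, y = −17.1, v₀ = 69.1, g = 9.81:
31.10 tan²θ − 174 tanθ + (14.00) = 0.
tanθ = [174 ± √(174² − 4 × 31.10 × (14.00))] / (2 × 31.10) = (174 ± 168.9) / 62.20, giving tanθ = 0.08166 or 5.513.
θ = 4.668° or 79.72°; the larger is 79.72°.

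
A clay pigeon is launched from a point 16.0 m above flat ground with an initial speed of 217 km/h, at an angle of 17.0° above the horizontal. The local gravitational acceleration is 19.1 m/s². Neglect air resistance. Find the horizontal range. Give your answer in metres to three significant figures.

145 m

Convert: 217 km/h = 217/3.6 = 60.28 m/s.
Horizontal component vₓ = 60.28 cos 17.0° = 57.64 m/s; vertical v_y0 = 60.28 sin 17.0° = 17.62 m/s.
The projectile lands when y = 16.0 + (17.62) t − ½·19.1·t² = 0. Positive root: t = (17.62 + √(17.62² + 2·19.1·16.0)) / 19.1 = (17.62 + 30.36) / 19.1 = 2.512 s.
Horizontal distance: R = vₓ t = 57.64 × 2.512 = 144.8 m.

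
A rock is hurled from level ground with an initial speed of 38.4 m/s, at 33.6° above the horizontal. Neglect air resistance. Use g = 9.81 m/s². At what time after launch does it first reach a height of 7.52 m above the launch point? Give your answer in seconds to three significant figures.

vₓ = 38.40 cos 33.6° = 31.98 m/s; v_y0 = 38.40 sin 33.6° = 21.25 m/s.
Set y = v_y0 t − ½ g t² = 7.52: 4.905 t² − 21.25 t + 7.52 = 0.
t = [21.25 ± √(21.25² − 2·9.81·7.52)] / 9.81 = (21.25 ± 17.44) / 9.81, so t = 0.3888 s or t = 3.944 s.
The first (ascending) time is 0.3888 s.

0.389 s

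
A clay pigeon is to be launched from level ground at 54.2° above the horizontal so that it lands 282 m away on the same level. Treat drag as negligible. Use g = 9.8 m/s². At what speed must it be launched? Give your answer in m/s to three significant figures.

From R = (v₀² / g) sin 2θ: v₀ = √(gR / sin 2θ).
v₀ = √(9.80 × 282 / sin 108.4°) = √(2764 / 0.9489) = √2912.5 = 53.97 m/s.

54.0 m/s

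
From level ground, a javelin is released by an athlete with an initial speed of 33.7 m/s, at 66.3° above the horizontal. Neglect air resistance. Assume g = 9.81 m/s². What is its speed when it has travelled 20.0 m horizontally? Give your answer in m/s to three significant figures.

21.3 m/s

Horizontal component vₓ = 33.70 cos 66.3° = 13.55 m/s; vertical v_y0 = 33.70 sin 66.3° = 30.86 m/s.
x = vₓ t ⇒ t = 20.0/13.55 = 1.476 s.
Vertical velocity there: v_y = v_y0 − g t = 30.86 − 9.81 × 1.476 = 16.37 m/s.
Speed: √(vₓ² + v_y²) = √(13.55² + 16.37²) = 21.25 m/s.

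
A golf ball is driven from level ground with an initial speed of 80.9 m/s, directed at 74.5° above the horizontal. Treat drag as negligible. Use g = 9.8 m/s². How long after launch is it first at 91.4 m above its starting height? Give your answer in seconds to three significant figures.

Resolve: vₓ = 80.90 cos 74.5° = 21.62 m/s and v_y0 = 80.90 sin 74.5° = 77.96 m/s.
Require v_y0 t − ½ g t² = 91.4, i.e. 4.900 t² − 77.96 t + 91.4 = 0.
Quadratic formula: t = (77.96 ± √4286.0) / 9.80 = (77.96 ± 65.47) / 9.80 → t = 1.275 s or 14.64 s.
The first (ascending) time is 1.275 s.

1.27 s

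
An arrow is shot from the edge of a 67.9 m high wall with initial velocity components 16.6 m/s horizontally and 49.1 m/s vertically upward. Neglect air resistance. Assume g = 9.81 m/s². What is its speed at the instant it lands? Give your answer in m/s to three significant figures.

63.4 m/s

The projectile lands when y = 67.9 + (49.10) t − ½·9.81·t² = 0. Positive root: t = (49.10 + √(49.10² + 2·9.81·67.9)) / 9.81 = (49.10 + 61.18) / 9.81 = 11.24 s.
Vertical velocity at impact: v_y = v_y0 − g t = 49.10 − 9.81 × 11.24 = −61.18 m/s.
Speed: |v| = √(vₓ² + v_y²) = √(16.60² + 61.18²) = 63.39 m/s.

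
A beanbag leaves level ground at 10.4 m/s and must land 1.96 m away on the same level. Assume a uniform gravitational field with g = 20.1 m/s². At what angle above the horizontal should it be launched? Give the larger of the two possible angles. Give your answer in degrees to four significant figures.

From R = (v₀²/g) sin 2θ: sin 2θ = 20.1 × 1.96 / 108.16 = 0.3642.
2θ = 21.36° or 180° − 21.36° = 158.6°, so θ = 10.68° or 79.32°.
The larger angle is 79.32°.

79.32°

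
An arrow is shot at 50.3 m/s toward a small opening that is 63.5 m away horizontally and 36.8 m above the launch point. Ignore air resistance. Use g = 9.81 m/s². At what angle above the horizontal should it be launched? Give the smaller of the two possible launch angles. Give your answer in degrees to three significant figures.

Trajectory: y = x tanθ − g x² (1 + tan²θ)/(2v₀²). With x = 63.5, y = 36.8, v₀ = 50.3, g = 9.81:
7.817 tan²θ − 63.5 tanθ + (44.62) = 0.
tanθ = [63.5 ± √(63.5² − 4 × 7.817 × (44.62))] / (2 × 7.817) = (63.5 ± 51.35) / 15.63, giving tanθ = 0.7769 or 7.346.
θ = 37.85° or 82.25°; the smaller is 37.85°.

37.8°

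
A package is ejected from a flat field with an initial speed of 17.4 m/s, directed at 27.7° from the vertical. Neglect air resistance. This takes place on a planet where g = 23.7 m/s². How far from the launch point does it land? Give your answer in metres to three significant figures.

10.5 m

Horizontal component vₓ = 17.40 sin 27.7° = 8.088 m/s; vertical v_y0 = 17.40 cos 27.7° = 15.41 m/s.
Flight time T = 2 v_y0 / g = 1.300 s.
Range: R = vₓ T = 8.088 × 1.300 = 10.52 m.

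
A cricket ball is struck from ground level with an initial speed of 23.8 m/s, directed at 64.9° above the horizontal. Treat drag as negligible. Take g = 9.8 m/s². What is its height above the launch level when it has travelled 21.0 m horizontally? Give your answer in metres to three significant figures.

Components: vₓ = 23.80 cos 64.9° = 10.10 m/s, v_y0 = 23.80 sin 64.9° = 21.55 m/s.
x = vₓ t ⇒ t = 21.0/10.10 = 2.080 s.
Height: y = v_y0 t − ½ g t² = 21.55 × 2.080 − 4.900 × 2.080² = 44.83 − 21.20 = 23.63 m.

23.6 m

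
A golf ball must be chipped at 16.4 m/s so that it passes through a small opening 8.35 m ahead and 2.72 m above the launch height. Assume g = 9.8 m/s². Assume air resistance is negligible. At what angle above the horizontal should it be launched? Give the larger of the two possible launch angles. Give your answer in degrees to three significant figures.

Trajectory: y = x tanθ − g x² (1 + tan²θ)/(2v₀²). With x = 8.35, y = 2.72, v₀ = 16.4, g = 9.80:
1.270 tan²θ − 8.35 tanθ + (3.990) = 0.
tanθ = [8.35 ± √(8.35² − 4 × 1.270 × (3.990))] / (2 × 1.270) = (8.35 ± 7.032) / 2.540, giving tanθ = 0.5188 or 6.055.
θ = 27.42° or 80.62°; the larger is 80.62°.

80.6°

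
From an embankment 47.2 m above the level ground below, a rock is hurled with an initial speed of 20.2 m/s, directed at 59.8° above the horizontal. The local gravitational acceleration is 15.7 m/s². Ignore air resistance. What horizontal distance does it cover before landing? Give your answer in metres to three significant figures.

vₓ = 20.20 cos 59.8° = 10.16 m/s; v_y0 = 20.20 sin 59.8° = 17.46 m/s.
The projectile lands when y = 47.2 + (17.46) t − ½·15.7·t² = 0. Positive root: t = (17.46 + √(17.46² + 2·15.7·47.2)) / 15.7 = (17.46 + 42.27) / 15.7 = 3.804 s.
Horizontal distance: R = vₓ t = 10.16 × 3.804 = 38.66 m.

38.7 m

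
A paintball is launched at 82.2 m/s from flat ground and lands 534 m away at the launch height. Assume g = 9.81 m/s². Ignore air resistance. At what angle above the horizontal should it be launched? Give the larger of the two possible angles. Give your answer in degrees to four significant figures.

64.58°

Level-ground range R = v₀² sin(2θ)/g ⇒ sin(2θ) = gR/v₀² = 9.81 × 534 / 82.2² = 0.7753.
2θ = 50.83° or 180° − 50.83° = 129.2°, so θ = 25.42° or 64.58°.
The larger angle is 64.58°.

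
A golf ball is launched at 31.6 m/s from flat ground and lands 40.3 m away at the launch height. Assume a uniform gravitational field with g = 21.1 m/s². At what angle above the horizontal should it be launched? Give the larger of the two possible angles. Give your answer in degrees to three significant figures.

60.8°

Level-ground range R = v₀² sin(2θ)/g ⇒ sin(2θ) = gR/v₀² = 21.1 × 40.3 / 31.6² = 0.8516.
2θ = 58.38° or 180° − 58.38° = 121.6°, so θ = 29.19° or 60.81°.
The larger angle is 60.81°.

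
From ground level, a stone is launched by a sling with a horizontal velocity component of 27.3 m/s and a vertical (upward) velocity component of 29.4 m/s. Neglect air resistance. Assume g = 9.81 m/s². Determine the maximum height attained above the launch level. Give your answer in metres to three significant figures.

44.1 m

At the apex v_y = 0, so H = v_y0²/(2g) = 29.40²/19.62 = 44.06 m.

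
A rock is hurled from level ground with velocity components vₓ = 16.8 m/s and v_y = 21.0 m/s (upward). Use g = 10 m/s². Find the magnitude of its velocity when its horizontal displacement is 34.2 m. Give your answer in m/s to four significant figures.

16.81 m/s

At x = 34.2 m, t = x/vₓ = 34.2/16.80 = 2.036 s.
Vertical velocity there: v_y = v_y0 − g t = 21.00 − 10.0 × 2.036 = 0.6429 m/s.
Speed: √(vₓ² + v_y²) = √(16.80² + 0.6429²) = 16.81 m/s.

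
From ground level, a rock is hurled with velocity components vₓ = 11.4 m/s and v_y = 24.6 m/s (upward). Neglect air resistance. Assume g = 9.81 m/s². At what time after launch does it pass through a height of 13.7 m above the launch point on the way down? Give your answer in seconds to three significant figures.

Require v_y0 t − ½ g t² = 13.7, i.e. 4.905 t² − 24.60 t + 13.7 = 0.
t = [24.60 ± √(24.60² − 2·9.81·13.7)] / 9.81 = (24.60 ± 18.34) / 9.81, so t = 0.6381 s or t = 4.377 s.
The descending-branch root is 4.377 s.

4.38 s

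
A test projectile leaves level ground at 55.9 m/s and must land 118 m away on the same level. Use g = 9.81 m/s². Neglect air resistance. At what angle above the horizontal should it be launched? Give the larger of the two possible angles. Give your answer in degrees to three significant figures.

79.1°

Level-ground range R = v₀² sin(2θ)/g ⇒ sin(2θ) = gR/v₀² = 9.81 × 118 / 55.9² = 0.3704.
2θ = 21.74° or 180° − 21.74° = 158.3°, so θ = 10.87° or 79.13°.
The larger angle is 79.13°.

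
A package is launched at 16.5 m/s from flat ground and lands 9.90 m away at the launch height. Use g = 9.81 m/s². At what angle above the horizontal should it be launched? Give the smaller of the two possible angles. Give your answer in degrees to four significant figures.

From R = (v₀²/g) sin 2θ: sin 2θ = 9.81 × 9.90 / 272.25 = 0.3567.
2θ = 20.90° or 180° − 20.90° = 159.1°, so θ = 10.45° or 79.55°.
The smaller angle is 10.45°.

10.45°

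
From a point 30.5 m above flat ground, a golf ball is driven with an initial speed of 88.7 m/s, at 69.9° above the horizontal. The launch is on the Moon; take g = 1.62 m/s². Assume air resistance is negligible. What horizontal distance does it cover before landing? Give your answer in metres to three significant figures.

Horizontal component vₓ = 88.70 cos 69.9° = 30.48 m/s; vertical v_y0 = 88.70 sin 69.9° = 83.30 m/s.
With up positive and y = 0 at the ground: y(t) = 30.5 + (83.30) t − 0.8100 t². Setting y = 0 and taking the positive root: t = [83.30 + √(83.30² + 2·1.62·30.5)] / 1.62 = (83.30 + 83.89) / 1.62 = 103.2 s.
Horizontal distance: R = vₓ t = 30.48 × 103.2 = 3146 m.

3150 m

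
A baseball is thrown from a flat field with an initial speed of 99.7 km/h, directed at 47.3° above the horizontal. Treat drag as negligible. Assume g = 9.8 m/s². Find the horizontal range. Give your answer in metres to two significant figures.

Convert: 99.7 km/h = 99.7/3.6 = 27.69 m/s.
Horizontal component vₓ = 27.69 cos 47.3° = 18.78 m/s; vertical v_y0 = 27.69 sin 47.3° = 20.35 m/s.
Flight time T = 2 v_y0 / g = 4.154 s.
Range: R = vₓ T = 18.78 × 4.154 = 78.01 m.

78 m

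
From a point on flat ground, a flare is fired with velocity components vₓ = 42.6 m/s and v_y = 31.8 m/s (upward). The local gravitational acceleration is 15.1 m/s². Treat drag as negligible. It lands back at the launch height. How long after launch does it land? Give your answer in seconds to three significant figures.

Time of flight on level ground: T = 2 v_y0 / g = 2 × 31.80 / 15.1 = 4.212 s.

4.21 s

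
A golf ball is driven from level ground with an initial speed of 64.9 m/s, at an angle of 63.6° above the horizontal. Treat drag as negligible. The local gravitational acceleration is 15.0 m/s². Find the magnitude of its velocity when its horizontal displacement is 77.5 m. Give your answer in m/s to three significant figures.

Resolve: vₓ = 64.90 cos 63.6° = 28.86 m/s and v_y0 = 64.90 sin 63.6° = 58.13 m/s.
At x = 77.5 m, t = x/vₓ = 77.5/28.86 = 2.686 s.
Vertical velocity there: v_y = v_y0 − g t = 58.13 − 15.0 × 2.686 = 17.85 m/s.
Speed: √(vₓ² + v_y²) = √(28.86² + 17.85²) = 33.93 m/s.

33.9 m/s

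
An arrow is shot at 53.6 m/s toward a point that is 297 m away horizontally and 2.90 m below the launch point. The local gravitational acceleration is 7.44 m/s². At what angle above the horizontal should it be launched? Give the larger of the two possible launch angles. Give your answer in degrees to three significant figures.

Trajectory: y = x tanθ − g x² (1 + tan²θ)/(2v₀²). With x = 297, y = −2.90, v₀ = 53.6, g = 7.44:
114.2 tan²θ − 297 tanθ + (111.3) = 0.
tanθ = [297 ± √(297² − 4 × 114.2 × (111.3))] / (2 × 114.2) = (297 ± 193.3) / 228.4, giving tanθ = 0.4541 or 2.146.
θ = 24.42° or 65.02°; the larger is 65.02°.

65.0°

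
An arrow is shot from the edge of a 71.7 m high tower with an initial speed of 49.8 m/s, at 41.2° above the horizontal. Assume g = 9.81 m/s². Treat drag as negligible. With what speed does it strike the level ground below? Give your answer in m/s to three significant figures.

62.3 m/s

vₓ = 49.80 cos 41.2° = 37.47 m/s; v_y0 = 49.80 sin 41.2° = 32.80 m/s.
The projectile lands when y = 71.7 + (32.80) t − ½·9.81·t² = 0. Positive root: t = (32.80 + √(32.80² + 2·9.81·71.7)) / 9.81 = (32.80 + 49.83) / 9.81 = 8.423 s.
Vertical velocity at impact: v_y = v_y0 − g t = 32.80 − 9.81 × 8.423 = −49.83 m/s.
Speed: |v| = √(vₓ² + v_y²) = √(37.47² + 49.83²) = 62.34 m/s.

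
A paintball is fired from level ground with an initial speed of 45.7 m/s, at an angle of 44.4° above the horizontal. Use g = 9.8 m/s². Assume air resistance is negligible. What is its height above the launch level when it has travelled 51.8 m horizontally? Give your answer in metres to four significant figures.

38.39 m

vₓ = 45.70 cos 44.4° = 32.65 m/s; v_y0 = 45.70 sin 44.4° = 31.97 m/s.
Time to reach x = 51.8 m: t = x/vₓ = 51.8/32.65 = 1.586 s.
Height: y = v_y0 t − ½ g t² = 31.97 × 1.586 − 4.900 × 1.586² = 50.73 − 12.33 = 38.39 m.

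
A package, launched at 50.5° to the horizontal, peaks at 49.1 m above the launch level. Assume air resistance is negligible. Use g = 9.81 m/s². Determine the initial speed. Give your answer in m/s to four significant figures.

At the peak v_y = 0, so v_y0 = √(2gH) = √(2 × 9.81 × 49.1) = 31.04 m/s.
v_y0 = v₀ sin θ ⇒ v₀ = 31.04 / sin 50.5° = 40.22 m/s.

40.22 m/s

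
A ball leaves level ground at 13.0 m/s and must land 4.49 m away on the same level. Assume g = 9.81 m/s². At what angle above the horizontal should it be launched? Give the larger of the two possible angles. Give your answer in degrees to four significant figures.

R = v₀² sin 2θ / g gives sin 2θ = gR/v₀² = 9.81·4.49/13.0² = 0.2606.
2θ = 15.11° or 180° − 15.11° = 164.9°, so θ = 7.554° or 82.45°.
The larger angle is 82.45°.

82.45°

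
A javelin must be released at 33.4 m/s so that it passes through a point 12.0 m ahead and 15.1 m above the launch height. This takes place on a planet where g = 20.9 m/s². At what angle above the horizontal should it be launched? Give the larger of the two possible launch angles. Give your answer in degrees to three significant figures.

82.1°

Trajectory: y = x tanθ − g x² (1 + tan²θ)/(2v₀²). With x = 12.0, y = 15.1, v₀ = 33.4, g = 20.9:
1.349 tan²θ − 12.0 tanθ + (16.45) = 0.
tanθ = [12.0 ± √(12.0² − 4 × 1.349 × (16.45))] / (2 × 1.349) = (12.0 ± 7.433) / 2.698, giving tanθ = 1.693 or 7.203.
θ = 59.43° or 82.10°; the larger is 82.10°.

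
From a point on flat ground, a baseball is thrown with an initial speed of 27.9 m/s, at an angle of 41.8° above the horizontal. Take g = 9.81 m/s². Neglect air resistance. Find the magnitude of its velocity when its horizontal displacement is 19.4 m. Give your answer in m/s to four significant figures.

22.84 m/s

vₓ = 27.90 cos 41.8° = 20.80 m/s; v_y0 = 27.90 sin 41.8° = 18.60 m/s.
At x = 19.4 m, t = x/vₓ = 19.4/20.80 = 0.9327 s.
Vertical velocity there: v_y = v_y0 − g t = 18.60 − 9.81 × 0.9327 = 9.446 m/s.
Speed: √(vₓ² + v_y²) = √(20.80² + 9.446²) = 22.84 m/s.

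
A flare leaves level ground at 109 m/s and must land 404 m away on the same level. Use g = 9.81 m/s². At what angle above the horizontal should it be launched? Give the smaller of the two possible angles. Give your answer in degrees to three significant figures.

9.74°

From R = (v₀²/g) sin 2θ: sin 2θ = 9.81 × 404 / 11881 = 0.3336.
2θ = 19.49° or 180° − 19.49° = 160.5°, so θ = 9.743° or 80.26°.
The smaller angle is 9.743°.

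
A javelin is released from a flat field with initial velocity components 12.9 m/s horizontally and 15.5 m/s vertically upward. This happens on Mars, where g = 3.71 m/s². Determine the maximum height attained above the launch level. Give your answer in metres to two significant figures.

32 m

At the apex v_y = 0, so H = v_y0²/(2g) = 15.50²/7.420 = 32.38 m.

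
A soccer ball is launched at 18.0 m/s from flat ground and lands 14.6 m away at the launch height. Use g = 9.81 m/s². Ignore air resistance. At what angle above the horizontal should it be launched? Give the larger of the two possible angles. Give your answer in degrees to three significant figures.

76.9°

From R = (v₀²/g) sin 2θ: sin 2θ = 9.81 × 14.6 / 324.00 = 0.4421.
2θ = 26.24° or 180° − 26.24° = 153.8°, so θ = 13.12° or 76.88°.
The larger angle is 76.88°.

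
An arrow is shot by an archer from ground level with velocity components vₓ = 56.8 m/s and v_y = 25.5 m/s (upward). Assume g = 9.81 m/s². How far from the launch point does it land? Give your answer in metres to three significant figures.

295 m

Flight time T = 2 v_y0 / g = 5.199 s.
Range: R = vₓ T = 56.80 × 5.199 = 295.3 m.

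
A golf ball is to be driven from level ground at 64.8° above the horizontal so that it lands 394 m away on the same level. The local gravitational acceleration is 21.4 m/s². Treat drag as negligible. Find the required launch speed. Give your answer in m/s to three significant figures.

On level ground R = v₀² sin 2θ / g ⇒ v₀ = √(gR / sin 2θ).
v₀ = √(21.4 × 394 / sin 129.6°) = √(8432 / 0.7705) = √10943 = 104.6 m/s.

105 m/s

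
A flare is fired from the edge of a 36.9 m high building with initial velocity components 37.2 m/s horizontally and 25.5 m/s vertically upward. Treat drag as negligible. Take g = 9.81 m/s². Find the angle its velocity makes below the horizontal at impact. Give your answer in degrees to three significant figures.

44.9°

Vertical motion (up positive, ground at y = 0): 4.905 t² − (25.50) t − 36.9 = 0, so t = (25.50 + √(25.50² + 2·9.81·36.9)) / 9.81 = (25.50 + 37.07) / 9.81 = 6.378 s.
At impact: v_y = v_y0 − g t = −37.07 m/s; vₓ = 37.20 m/s.
Angle below horizontal: arctan(|v_y|/vₓ) = arctan(37.07/37.20) = 44.90°.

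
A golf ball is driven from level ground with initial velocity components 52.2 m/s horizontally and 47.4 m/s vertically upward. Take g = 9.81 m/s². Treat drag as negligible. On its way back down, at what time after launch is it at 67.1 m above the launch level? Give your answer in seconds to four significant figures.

7.941 s

Set y = v_y0 t − ½ g t² = 67.1: 4.905 t² − 47.40 t + 67.1 = 0.
Quadratic formula: t = (47.40 ± √930.26) / 9.81 = (47.40 ± 30.50) / 9.81 → t = 1.723 s or 7.941 s.
The descending-branch root is 7.941 s.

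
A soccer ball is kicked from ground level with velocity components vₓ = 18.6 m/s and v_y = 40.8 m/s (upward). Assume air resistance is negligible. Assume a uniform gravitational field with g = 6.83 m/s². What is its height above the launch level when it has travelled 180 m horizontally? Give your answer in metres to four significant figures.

At x = 180 m, t = x/vₓ = 180/18.60 = 9.677 s.
Height: y = v_y0 t − ½ g t² = 40.80 × 9.677 − 3.415 × 9.677² = 394.8 − 319.8 = 75.02 m.

75.02 m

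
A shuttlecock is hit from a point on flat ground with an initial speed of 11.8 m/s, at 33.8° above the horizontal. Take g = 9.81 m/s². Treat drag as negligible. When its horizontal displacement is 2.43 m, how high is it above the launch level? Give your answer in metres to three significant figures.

Components: vₓ = 11.80 cos 33.8° = 9.806 m/s, v_y0 = 11.80 sin 33.8° = 6.564 m/s.
x = vₓ t ⇒ t = 2.43/9.806 = 0.2478 s.
Height: y = v_y0 t − ½ g t² = 6.564 × 0.2478 − 4.905 × 0.2478² = 1.627 − 0.3012 = 1.326 m.

1.33 m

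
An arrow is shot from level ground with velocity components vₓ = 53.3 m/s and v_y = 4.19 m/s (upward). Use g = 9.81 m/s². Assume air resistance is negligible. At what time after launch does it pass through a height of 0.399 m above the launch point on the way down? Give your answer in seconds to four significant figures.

0.7450 s

Height y(t) = 4.190 t − 4.905 t² = 0.399 gives 4.905 t² − 4.190 t + 0.399 = 0.
Quadratic formula: t = (4.190 ± √9.7277) / 9.81 = (4.190 ± 3.119) / 9.81 → t = 0.1092 s or 0.7450 s.
The descending-branch root is 0.7450 s.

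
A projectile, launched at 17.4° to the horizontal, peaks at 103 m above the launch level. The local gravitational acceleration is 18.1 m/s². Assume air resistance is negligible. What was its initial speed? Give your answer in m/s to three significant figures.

At the peak v_y = 0, so v_y0 = √(2gH) = √(2 × 18.1 × 103) = 61.06 m/s.
v_y0 = v₀ sin θ ⇒ v₀ = 61.06 / sin 17.4° = 204.2 m/s.

204 m/s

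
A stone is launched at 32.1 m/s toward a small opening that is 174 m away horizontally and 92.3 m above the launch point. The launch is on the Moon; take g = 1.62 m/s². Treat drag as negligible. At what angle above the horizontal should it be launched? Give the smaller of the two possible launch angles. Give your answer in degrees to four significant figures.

36.60°

Trajectory: y = x tanθ − g x² (1 + tan²θ)/(2v₀²). With x = 174, y = 92.3, v₀ = 32.1, g = 1.62:
23.80 tan²θ − 174 tanθ + (116.1) = 0.
tanθ = [174 ± √(174² − 4 × 23.80 × (116.1))] / (2 × 23.80) = (174 ± 138.6) / 47.60, giving tanθ = 0.7427 or 6.568.
θ = 36.60° or 81.34°; the smaller is 36.60°.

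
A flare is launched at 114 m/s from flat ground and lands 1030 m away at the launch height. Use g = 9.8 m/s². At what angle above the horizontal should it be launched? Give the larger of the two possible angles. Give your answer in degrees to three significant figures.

Level-ground range R = v₀² sin(2θ)/g ⇒ sin(2θ) = gR/v₀² = 9.80 × 1030 / 114² = 0.7767.
2θ = 50.96° or 180° − 50.96° = 129.0°, so θ = 25.48° or 64.52°.
The larger angle is 64.52°.

64.5°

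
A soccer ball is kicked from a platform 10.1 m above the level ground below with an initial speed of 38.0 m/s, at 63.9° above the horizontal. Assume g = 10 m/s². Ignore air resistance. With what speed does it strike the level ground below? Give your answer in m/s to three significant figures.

Horizontal component vₓ = 38.00 cos 63.9° = 16.72 m/s; vertical v_y0 = 38.00 sin 63.9° = 34.13 m/s.
The projectile lands when y = 10.1 + (34.13) t − ½·10.0·t² = 0. Positive root: t = (34.13 + √(34.13² + 2·10.0·10.1)) / 10.0 = (34.13 + 36.97) / 10.0 = 7.109 s.
Vertical velocity at impact: v_y = v_y0 − g t = 34.13 − 10.0 × 7.109 = −36.97 m/s.
Speed: |v| = √(vₓ² + v_y²) = √(16.72² + 36.97²) = 40.57 m/s.

40.6 m/s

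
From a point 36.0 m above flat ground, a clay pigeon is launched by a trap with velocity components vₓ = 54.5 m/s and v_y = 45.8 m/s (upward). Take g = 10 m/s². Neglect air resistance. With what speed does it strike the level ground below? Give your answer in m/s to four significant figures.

76.08 m/s

The projectile lands when y = 36.0 + (45.80) t − ½·10.0·t² = 0. Positive root: t = (45.80 + √(45.80² + 2·10.0·36.0)) / 10.0 = (45.80 + 53.08) / 10.0 = 9.888 s.
Vertical velocity at impact: v_y = v_y0 − g t = 45.80 − 10.0 × 9.888 = −53.08 m/s.
Speed: |v| = √(vₓ² + v_y²) = √(54.50² + 53.08²) = 76.08 m/s.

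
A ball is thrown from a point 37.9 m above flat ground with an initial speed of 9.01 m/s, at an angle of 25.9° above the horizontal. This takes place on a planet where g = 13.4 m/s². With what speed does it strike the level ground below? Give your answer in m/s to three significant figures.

vₓ = 9.010 cos 25.9° = 8.105 m/s; v_y0 = 9.010 sin 25.9° = 3.936 m/s.
With up positive and y = 0 at the ground: y(t) = 37.9 + (3.936) t − 6.700 t². Setting y = 0 and taking the positive root: t = [3.936 + √(3.936² + 2·13.4·37.9)] / 13.4 = (3.936 + 32.11) / 13.4 = 2.690 s.
Vertical velocity at impact: v_y = v_y0 − g t = 3.936 − 13.4 × 2.690 = −32.11 m/s.
Speed: |v| = √(vₓ² + v_y²) = √(8.105² + 32.11²) = 33.12 m/s.

33.1 m/s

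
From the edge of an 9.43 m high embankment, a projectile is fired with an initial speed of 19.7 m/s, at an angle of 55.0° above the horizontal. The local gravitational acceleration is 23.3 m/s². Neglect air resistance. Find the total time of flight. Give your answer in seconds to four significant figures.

Horizontal component vₓ = 19.70 cos 55.0° = 11.30 m/s; vertical v_y0 = 19.70 sin 55.0° = 16.14 m/s.
The projectile lands when y = 9.43 + (16.14) t − ½·23.3·t² = 0. Positive root: t = (16.14 + √(16.14² + 2·23.3·9.43)) / 23.3 = (16.14 + 26.45) / 23.3 = 1.828 s.

1.828 s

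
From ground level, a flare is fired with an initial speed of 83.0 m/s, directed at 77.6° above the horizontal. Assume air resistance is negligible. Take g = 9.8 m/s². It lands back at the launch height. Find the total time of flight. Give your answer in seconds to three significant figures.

Components: vₓ = 83.00 cos 77.6° = 17.82 m/s, v_y0 = 83.00 sin 77.6° = 81.06 m/s.
Landing at launch height ⇒ T = 2 v_y0 / g = 2 × 81.06 / 9.80 = 16.54 s.

16.5 s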